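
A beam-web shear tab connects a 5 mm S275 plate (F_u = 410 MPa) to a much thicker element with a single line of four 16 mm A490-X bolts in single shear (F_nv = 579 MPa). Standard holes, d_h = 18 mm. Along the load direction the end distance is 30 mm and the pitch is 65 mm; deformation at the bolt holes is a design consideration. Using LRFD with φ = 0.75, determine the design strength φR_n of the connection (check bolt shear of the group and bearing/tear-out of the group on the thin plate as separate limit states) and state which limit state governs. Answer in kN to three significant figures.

Bolt shear: A_b = π·16²/4 = 201.1 mm²; R_n = 579 × 201.1 × 4 × 1 / 1000 = 465.7 kN → 0.75 × 465.7 = 349 kN.
Bearing (1.2 l_c t F_u ≤ 2.4 d t F_u): upper limit = 2.4·16·5·410 / 1000 = 78.72 kN.
  Edge l_c = 30 − 18/2 = 21 → r_n = 51.66 kN; interior l_c = 65 − 18 = 47 → r_n = 78.72 kN.
  R_n,bearing = 1·51.66 + 3·78.72 = 287.8 kN → 0.75 × 287.8 = 216 kN.
Bearing governs: 216 kN.

216 kN (bearing governs)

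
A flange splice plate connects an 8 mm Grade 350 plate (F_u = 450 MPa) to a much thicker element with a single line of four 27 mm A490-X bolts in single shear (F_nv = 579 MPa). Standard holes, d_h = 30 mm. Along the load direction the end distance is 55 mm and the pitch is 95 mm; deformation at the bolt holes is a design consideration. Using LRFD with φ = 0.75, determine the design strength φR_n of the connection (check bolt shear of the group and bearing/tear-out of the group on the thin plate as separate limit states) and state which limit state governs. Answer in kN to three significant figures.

Bolt shear: A_b = π·27²/4 = 572.6 mm²; R_n = 579 × 572.6 × 4 × 1 / 1000 = 1326 kN → 0.75 × 1326 = 995 kN.
Bearing (1.2 l_c t F_u ≤ 2.4 d t F_u): upper limit = 2.4·27·8·450 / 1000 = 233.3 kN.
  Edge l_c = 55 − 30/2 = 40 → r_n = 172.8 kN; interior l_c = 95 − 30 = 65 → r_n = 233.3 kN.
  R_n,bearing = 1·172.8 + 3·233.3 = 872.6 kN → 0.75 × 872.6 = 654 kN.
Bearing governs: 654 kN.

654 kN (bearing governs)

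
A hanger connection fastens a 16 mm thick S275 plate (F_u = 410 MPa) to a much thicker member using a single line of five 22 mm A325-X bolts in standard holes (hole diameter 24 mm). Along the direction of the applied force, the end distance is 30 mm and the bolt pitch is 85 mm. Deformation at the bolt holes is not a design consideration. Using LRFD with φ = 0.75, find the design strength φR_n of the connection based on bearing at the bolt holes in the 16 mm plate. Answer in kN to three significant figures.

Per bolt r_n = 1.5 l_c t F_u ≤ 3.0 d t F_u; upper limit = 3.0 × 22 × 16 × 410 / 1000 = 433 kN.
Edge bolt: l_c = 30 − 24/2 = 18 mm → 1.5 × 18 × 16 × 410 / 1000 = 177.1 → r_n = 177.1 kN.
Interior bolts: l_c = 85 − 24 = 61 mm → 1.5 × 61 × 16 × 410 / 1000 = 600.2 → r_n = 433 kN.
R_n = 1 × 177.1 + 4 × 433 = 1909 kN.
Design strength φR_n = 0.75 × 1909 = 1430 kN.

1430 kN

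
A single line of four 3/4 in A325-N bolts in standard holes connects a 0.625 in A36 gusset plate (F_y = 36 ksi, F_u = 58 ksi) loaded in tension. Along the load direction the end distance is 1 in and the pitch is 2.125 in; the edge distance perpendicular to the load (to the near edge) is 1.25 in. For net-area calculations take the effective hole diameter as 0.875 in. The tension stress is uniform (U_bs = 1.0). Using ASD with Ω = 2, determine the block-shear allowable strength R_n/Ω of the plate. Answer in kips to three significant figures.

61.6 kips

Shear plane L_v = 1 + 3·2.125 = 7.375 in; A_gv = 7.375 × 0.625 = 4.609 in².
A_nv = (7.375 − 3.5·0.875) × 0.625 = 2.695 in².
A_nt = (1.25 − 0.5·0.875) × 0.625 = 0.5078 in².
0.6 F_u A_nv = 93.8 kips; 0.6 F_y A_gv = 99.56 kips → shear rupture governs the shear term.
R_n = 93.8 + 1.0 × 58 × 0.5078 = 123.2 kips.
Allowable strength R_n/Ω = 123.2 / 2 = 61.6 kips.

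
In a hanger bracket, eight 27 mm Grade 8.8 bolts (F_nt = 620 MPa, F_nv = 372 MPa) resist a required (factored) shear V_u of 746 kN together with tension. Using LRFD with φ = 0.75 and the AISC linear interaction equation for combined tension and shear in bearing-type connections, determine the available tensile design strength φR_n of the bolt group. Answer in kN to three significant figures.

A_b = π·27²/4 = 572.6 mm²; f_rv = 746 × 1000 / (8 × 572.6) = 162.9 MPa.
F'_nt = 1.3 F_nt − (F_nt / φF_nv) f_rv = 1.3·620 − (620/(0.75·372))·162.9 = 444.1 MPa, capped at F_nt → F'_nt = 444.1 MPa.
R_n = F'_nt · A_b · n = 444.1 × 572.6 × 8 / 1000 = 2034 kN.
Design strength φR_n = 0.75 × 2034 = 1530 kN.

1530 kN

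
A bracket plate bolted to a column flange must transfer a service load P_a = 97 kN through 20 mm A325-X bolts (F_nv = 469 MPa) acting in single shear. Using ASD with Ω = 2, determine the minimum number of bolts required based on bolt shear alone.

A_b = π·20²/4 = 314.2 mm².
Per-bolt allowable strength R_n/Ω = 469 × 314.2 × 1 / 1000 / 2 = 73.67 kN.
n ≥ 97 / 73.67 = 1.317 → use 2 bolts.

2 bolts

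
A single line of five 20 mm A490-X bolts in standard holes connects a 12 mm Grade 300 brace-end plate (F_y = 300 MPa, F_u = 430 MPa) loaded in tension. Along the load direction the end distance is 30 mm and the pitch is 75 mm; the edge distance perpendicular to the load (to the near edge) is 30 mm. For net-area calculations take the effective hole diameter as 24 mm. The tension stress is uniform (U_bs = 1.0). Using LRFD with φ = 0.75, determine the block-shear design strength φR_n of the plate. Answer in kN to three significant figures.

585 kN

Shear plane L_v = 30 + 4·75 = 330 mm; A_gv = 330 × 12 = 3960 mm².
A_nv = (330 − 4.5·24) × 12 = 2664 mm².
A_nt = (30 − 0.5·24) × 12 = 216 mm².
0.6 F_u A_nv = 687.3 kN; 0.6 F_y A_gv = 712.8 kN → shear rupture governs the shear term.
R_n = 687.3 + 1.0 × 430 × 216 / 1000 = 780.2 kN.
Design strength φR_n = 0.75 × 780.2 = 585 kN.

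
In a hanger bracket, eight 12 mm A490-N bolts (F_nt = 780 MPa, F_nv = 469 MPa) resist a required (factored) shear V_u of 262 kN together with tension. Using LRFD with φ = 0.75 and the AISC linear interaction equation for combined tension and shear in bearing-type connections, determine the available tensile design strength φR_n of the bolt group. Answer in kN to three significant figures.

252 kN

A_b = π·12²/4 = 113.1 mm²; f_rv = 262 × 1000 / (8 × 113.1) = 289.6 MPa.
F'_nt = 1.3 F_nt − (F_nt / φF_nv) f_rv = 1.3·780 − (780/(0.75·469))·289.6 = 371.9 MPa, capped at F_nt → F'_nt = 371.9 MPa.
R_n = F'_nt · A_b · n = 371.9 × 113.1 × 8 / 1000 = 336.5 kN.
Design strength φR_n = 0.75 × 336.5 = 252 kN.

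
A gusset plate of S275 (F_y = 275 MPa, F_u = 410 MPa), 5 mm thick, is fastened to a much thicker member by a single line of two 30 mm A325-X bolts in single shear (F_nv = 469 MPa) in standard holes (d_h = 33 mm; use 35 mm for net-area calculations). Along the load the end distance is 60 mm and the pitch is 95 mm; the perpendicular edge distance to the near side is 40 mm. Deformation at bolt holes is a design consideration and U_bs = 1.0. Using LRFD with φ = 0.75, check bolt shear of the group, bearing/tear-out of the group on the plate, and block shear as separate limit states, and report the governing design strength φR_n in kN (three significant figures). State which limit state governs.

Bolt shear: A_b = π·30²/4 = 706.9 mm²; R_n = 469 × 706.9 × 2 × 1 / 1000 = 663 kN → 0.75 × 663 = 497 kN.
Bearing: edge l_c = 43.5, r_n = 107 kN; interior l_c = 62, r_n = 147.6 kN; R_n = 107 + 1·147.6 = 254.6 kN → 191 kN.
Block shear: A_gv = 775, A_nv = 512.5, A_nt = 112.5 mm²; R_n = min(0.6F_uA_nv, 0.6F_yA_gv) + U_bs·F_u·A_nt = 172.2 kN → 129 kN.
Block shear governs: 129 kN.

129 kN (block shear governs)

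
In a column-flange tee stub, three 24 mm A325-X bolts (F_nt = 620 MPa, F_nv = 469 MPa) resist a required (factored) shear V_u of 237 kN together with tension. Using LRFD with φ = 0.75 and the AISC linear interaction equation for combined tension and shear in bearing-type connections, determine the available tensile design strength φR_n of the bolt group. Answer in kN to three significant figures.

A_b = π·24²/4 = 452.4 mm²; f_rv = 237 × 1000 / (3 × 452.4) = 174.6 MPa.
F'_nt = 1.3 F_nt − (F_nt / φF_nv) f_rv = 1.3·620 − (620/(0.75·469))·174.6 = 498.2 MPa, capped at F_nt → F'_nt = 498.2 MPa.
R_n = F'_nt · A_b · n = 498.2 × 452.4 × 3 / 1000 = 676.1 kN.
Design strength φR_n = 0.75 × 676.1 = 507 kN.

507 kN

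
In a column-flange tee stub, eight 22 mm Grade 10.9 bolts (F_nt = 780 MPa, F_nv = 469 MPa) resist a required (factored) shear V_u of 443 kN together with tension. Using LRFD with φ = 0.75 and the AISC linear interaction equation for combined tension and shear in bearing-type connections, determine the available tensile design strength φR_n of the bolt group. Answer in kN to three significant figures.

1580 kN

A_b = π·22²/4 = 380.1 mm²; f_rv = 443 × 1000 / (8 × 380.1) = 145.7 MPa.
F'_nt = 1.3 F_nt − (F_nt / φF_nv) f_rv = 1.3·780 − (780/(0.75·469))·145.7 = 691 MPa, capped at F_nt → F'_nt = 691 MPa.
R_n = F'_nt · A_b · n = 691 × 380.1 × 8 / 1000 = 2101 kN.
Design strength φR_n = 0.75 × 2101 = 1580 kN.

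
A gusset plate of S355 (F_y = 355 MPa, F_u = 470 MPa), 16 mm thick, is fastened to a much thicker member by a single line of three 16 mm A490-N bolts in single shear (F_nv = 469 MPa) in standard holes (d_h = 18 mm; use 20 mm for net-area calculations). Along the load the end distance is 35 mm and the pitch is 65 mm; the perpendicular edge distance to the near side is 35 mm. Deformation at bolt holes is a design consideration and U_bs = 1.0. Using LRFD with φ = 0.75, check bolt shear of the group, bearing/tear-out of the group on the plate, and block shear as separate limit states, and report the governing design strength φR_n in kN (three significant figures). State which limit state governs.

Bolt shear: A_b = π·16²/4 = 201.1 mm²; R_n = 469 × 201.1 × 3 × 1 / 1000 = 282.9 kN → 0.75 × 282.9 = 212 kN.
Bearing: edge l_c = 26, r_n = 234.6 kN; interior l_c = 47, r_n = 288.8 kN; R_n = 234.6 + 2·288.8 = 812.2 kN → 609 kN.
Block shear: A_gv = 2640, A_nv = 1840, A_nt = 400 mm²; R_n = min(0.6F_uA_nv, 0.6F_yA_gv) + U_bs·F_u·A_nt = 706.9 kN → 530 kN.
Bolt shear governs: 212 kN.

212 kN (bolt shear governs)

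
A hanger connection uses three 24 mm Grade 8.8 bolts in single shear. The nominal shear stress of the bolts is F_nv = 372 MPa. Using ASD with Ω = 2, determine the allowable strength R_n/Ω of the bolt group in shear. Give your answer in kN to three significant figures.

A_b = π × 24² / 4 = 452.4 mm².
R_n = F_nv · A_b · n · n_s = 372 × 452.4 × 3 × 1 / 1000 = 504.9 kN.
Allowable strength R_n/Ω = 504.9 / 2 = 252 kN.

252 kN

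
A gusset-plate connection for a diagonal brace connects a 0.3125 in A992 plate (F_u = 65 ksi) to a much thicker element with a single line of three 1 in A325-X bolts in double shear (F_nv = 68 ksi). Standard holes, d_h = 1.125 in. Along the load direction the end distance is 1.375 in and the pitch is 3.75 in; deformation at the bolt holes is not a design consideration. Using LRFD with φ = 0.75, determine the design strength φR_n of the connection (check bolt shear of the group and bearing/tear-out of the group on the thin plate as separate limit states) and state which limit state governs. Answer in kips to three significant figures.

110 kips (bearing governs)

Bolt shear: A_b = π·1²/4 = 0.7854 in²; R_n = 68 × 0.7854 × 3 × 2 = 320.4 kips → 0.75 × 320.4 = 240 kips.
Bearing (1.5 l_c t F_u ≤ 3.0 d t F_u): upper limit = 3.0·1·0.3125·65 = 60.94 kips.
  Edge l_c = 1.375 − 1.125/2 = 0.8125 → r_n = 24.76 kips; interior l_c = 3.75 − 1.125 = 2.625 → r_n = 60.94 kips.
  R_n,bearing = 1·24.76 + 2·60.94 = 146.6 kips → 0.75 × 146.6 = 110 kips.
Bearing governs: 110 kips.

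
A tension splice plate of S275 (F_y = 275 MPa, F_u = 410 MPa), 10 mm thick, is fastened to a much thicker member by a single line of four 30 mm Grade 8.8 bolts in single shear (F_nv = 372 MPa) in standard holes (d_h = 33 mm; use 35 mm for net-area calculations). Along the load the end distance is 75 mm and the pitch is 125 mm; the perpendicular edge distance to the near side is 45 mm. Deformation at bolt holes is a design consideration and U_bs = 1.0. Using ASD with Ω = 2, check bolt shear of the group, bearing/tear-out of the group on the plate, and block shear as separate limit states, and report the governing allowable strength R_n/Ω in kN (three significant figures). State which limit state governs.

Bolt shear: A_b = π·30²/4 = 706.9 mm²; R_n = 372 × 706.9 × 4 × 1 / 1000 = 1052 kN → 1052 / 2 = 526 kN.
Bearing: edge l_c = 58.5, r_n = 287.8 kN; interior l_c = 92, r_n = 295.2 kN; R_n = 287.8 + 3·295.2 = 1173 kN → 587 kN.
Block shear: A_gv = 4500, A_nv = 3275, A_nt = 275 mm²; R_n = min(0.6F_uA_nv, 0.6F_yA_gv) + U_bs·F_u·A_nt = 855.2 kN → 428 kN.
Block shear governs: 428 kN.

428 kN (block shear governs)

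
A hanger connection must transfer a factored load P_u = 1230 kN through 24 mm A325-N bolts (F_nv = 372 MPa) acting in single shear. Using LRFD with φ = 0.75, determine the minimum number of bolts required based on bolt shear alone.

10 bolts

A_b = π·24²/4 = 452.4 mm².
Per-bolt design strength φR_n = 0.75 × 372 × 452.4 × 1 / 1000 = 126.2 kN.
n ≥ 1230 / 126.2 = 9.745 → use 10 bolts.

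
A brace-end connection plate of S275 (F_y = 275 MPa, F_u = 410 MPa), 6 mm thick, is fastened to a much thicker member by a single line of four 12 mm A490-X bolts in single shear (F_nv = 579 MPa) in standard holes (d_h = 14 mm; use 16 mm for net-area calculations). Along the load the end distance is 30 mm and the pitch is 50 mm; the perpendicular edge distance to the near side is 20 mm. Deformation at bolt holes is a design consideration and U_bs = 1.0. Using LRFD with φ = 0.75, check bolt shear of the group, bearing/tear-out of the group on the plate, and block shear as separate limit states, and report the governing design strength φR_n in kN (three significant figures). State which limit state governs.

Bolt shear: A_b = π·12²/4 = 113.1 mm²; R_n = 579 × 113.1 × 4 × 1 / 1000 = 261.9 kN → 0.75 × 261.9 = 196 kN.
Bearing: edge l_c = 23, r_n = 67.9 kN; interior l_c = 36, r_n = 70.85 kN; R_n = 67.9 + 3·70.85 = 280.4 kN → 210 kN.
Block shear: A_gv = 1080, A_nv = 744, A_nt = 72 mm²; R_n = min(0.6F_uA_nv, 0.6F_yA_gv) + U_bs·F_u·A_nt = 207.7 kN → 156 kN.
Block shear governs: 156 kN.

156 kN (block shear governs)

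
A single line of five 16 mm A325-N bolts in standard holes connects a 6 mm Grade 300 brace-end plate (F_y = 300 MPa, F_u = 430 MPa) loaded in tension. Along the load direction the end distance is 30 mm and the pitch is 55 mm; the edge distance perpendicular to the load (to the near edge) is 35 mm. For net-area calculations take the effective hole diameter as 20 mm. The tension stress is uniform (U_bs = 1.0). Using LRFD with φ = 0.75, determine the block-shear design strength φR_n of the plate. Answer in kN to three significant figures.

234 kN

Shear plane L_v = 30 + 4·55 = 250 mm; A_gv = 250 × 6 = 1500 mm².
A_nv = (250 − 4.5·20) × 6 = 960 mm².
A_nt = (35 − 0.5·20) × 6 = 150 mm².
0.6 F_u A_nv = 247.7 kN; 0.6 F_y A_gv = 270 kN → shear rupture governs the shear term.
R_n = 247.7 + 1.0 × 430 × 150 / 1000 = 312.2 kN.
Design strength φR_n = 0.75 × 312.2 = 234 kN.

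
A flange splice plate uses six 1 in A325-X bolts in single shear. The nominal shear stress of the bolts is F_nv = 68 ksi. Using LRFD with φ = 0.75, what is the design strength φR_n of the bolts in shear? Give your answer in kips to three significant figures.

A_b = π × 1² / 4 = 0.7854 in².
R_n = F_nv · A_b · n · n_s = 68 × 0.7854 × 6 × 1 = 320.4 kips.
Design strength φR_n = 0.75 × 320.4 = 240 kips.

240 kips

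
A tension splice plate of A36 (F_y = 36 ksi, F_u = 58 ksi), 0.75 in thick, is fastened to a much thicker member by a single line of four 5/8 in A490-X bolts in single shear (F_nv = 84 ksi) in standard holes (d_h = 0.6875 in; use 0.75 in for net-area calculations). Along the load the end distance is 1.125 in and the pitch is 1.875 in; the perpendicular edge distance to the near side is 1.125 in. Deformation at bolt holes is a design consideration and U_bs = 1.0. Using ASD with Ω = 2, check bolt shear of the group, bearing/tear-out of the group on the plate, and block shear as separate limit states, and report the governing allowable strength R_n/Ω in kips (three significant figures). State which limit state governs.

51.5 kips (bolt shear governs)

Bolt shear: A_b = π·0.625²/4 = 0.3068 in²; R_n = 84 × 0.3068 × 4 × 1 = 103.1 kips → 103.1 / 2 = 51.5 kips.
Bearing: edge l_c = 0.7812, r_n = 40.78 kips; interior l_c = 1.188, r_n = 61.99 kips; R_n = 40.78 + 3·61.99 = 226.7 kips → 113 kips.
Block shear: A_gv = 5.062, A_nv = 3.094, A_nt = 0.5625 in²; R_n = min(0.6F_uA_nv, 0.6F_yA_gv) + U_bs·F_u·A_nt = 140.3 kips → 70.1 kips.
Bolt shear governs: 51.5 kips.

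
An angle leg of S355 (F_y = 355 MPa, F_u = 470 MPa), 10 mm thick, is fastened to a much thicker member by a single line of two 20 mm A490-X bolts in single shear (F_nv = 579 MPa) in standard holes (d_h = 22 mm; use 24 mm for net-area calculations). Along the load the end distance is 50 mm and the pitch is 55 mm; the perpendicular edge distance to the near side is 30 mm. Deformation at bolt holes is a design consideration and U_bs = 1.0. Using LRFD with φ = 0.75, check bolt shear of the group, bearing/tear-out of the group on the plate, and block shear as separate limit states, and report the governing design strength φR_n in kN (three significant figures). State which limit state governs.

Bolt shear: A_b = π·20²/4 = 314.2 mm²; R_n = 579 × 314.2 × 2 × 1 / 1000 = 363.8 kN → 0.75 × 363.8 = 273 kN.
Bearing: edge l_c = 39, r_n = 220 kN; interior l_c = 33, r_n = 186.1 kN; R_n = 220 + 1·186.1 = 406.1 kN → 305 kN.
Block shear: A_gv = 1050, A_nv = 690, A_nt = 180 mm²; R_n = min(0.6F_uA_nv, 0.6F_yA_gv) + U_bs·F_u·A_nt = 279.2 kN → 209 kN.
Block shear governs: 209 kN.

209 kN (block shear governs)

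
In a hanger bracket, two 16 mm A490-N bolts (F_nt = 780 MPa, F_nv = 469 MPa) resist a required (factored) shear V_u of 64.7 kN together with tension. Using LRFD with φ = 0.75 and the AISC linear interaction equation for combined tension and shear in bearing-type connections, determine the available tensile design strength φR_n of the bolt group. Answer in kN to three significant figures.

A_b = π·16²/4 = 201.1 mm²; f_rv = 64.7 × 1000 / (2 × 201.1) = 160.9 MPa.
F'_nt = 1.3 F_nt − (F_nt / φF_nv) f_rv = 1.3·780 − (780/(0.75·469))·160.9 = 657.2 MPa, capped at F_nt → F'_nt = 657.2 MPa.
R_n = F'_nt · A_b · n = 657.2 × 201.1 × 2 / 1000 = 264.3 kN.
Design strength φR_n = 0.75 × 264.3 = 198 kN.

198 kN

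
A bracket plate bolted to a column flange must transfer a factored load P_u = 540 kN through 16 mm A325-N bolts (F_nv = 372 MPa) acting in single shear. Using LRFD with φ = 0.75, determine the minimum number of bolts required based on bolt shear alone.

10 bolts

A_b = π·16²/4 = 201.1 mm².
Per-bolt design strength φR_n = 0.75 × 372 × 201.1 × 1 / 1000 = 56.1 kN.
n ≥ 540 / 56.1 = 9.626 → use 10 bolts.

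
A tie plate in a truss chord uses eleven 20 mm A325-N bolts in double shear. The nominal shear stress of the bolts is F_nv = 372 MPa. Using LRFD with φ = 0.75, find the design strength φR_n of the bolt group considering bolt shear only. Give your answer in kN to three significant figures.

A_b = π × 20² / 4 = 314.2 mm².
R_n = F_nv · A_b · n · n_s = 372 × 314.2 × 11 × 2 / 1000 = 2571 kN.
Design strength φR_n = 0.75 × 2571 = 1930 kN.

1930 kN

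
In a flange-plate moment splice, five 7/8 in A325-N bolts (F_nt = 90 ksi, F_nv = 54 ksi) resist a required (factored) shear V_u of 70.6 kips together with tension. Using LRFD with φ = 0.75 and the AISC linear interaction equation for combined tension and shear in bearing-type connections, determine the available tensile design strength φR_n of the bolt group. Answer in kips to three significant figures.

A_b = π·0.875²/4 = 0.6013 in²; f_rv = 70.6 / (5 × 0.6013) = 23.48 ksi.
F'_nt = 1.3 F_nt − (F_nt / φF_nv) f_rv = 1.3·90 − (90/(0.75·54))·23.48 = 64.82 ksi, capped at F_nt → F'_nt = 64.82 ksi.
R_n = F'_nt · A_b · n = 64.82 × 0.6013 × 5 = 194.9 kips.
Design strength φR_n = 0.75 × 194.9 = 146 kips.

146 kips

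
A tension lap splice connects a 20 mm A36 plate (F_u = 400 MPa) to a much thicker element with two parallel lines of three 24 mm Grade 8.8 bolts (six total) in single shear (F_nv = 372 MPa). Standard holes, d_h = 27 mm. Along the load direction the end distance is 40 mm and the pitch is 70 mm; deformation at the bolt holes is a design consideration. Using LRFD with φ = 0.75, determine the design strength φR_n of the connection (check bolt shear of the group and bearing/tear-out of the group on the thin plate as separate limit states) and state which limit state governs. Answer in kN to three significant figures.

Bolt shear: A_b = π·24²/4 = 452.4 mm²; R_n = 372 × 452.4 × 6 × 1 / 1000 = 1010 kN → 0.75 × 1010 = 757 kN.
Bearing (1.2 l_c t F_u ≤ 2.4 d t F_u): upper limit = 2.4·24·20·400 / 1000 = 460.8 kN.
  Edge l_c = 40 − 27/2 = 26.5 → r_n = 254.4 kN; interior l_c = 70 − 27 = 43 → r_n = 412.8 kN.
  R_n,bearing = 2·254.4 + 4·412.8 = 2160 kN → 0.75 × 2160 = 1620 kN.
Bolt shear governs: 757 kN.

757 kN (bolt shear governs)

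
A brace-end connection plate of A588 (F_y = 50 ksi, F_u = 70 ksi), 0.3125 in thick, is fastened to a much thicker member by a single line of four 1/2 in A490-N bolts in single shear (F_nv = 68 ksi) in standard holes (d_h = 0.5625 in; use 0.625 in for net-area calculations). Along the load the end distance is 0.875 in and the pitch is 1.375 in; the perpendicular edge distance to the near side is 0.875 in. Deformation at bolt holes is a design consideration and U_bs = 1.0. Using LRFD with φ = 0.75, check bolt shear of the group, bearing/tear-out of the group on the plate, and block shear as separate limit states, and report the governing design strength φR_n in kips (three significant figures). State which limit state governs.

Bolt shear: A_b = π·0.5²/4 = 0.1963 in²; R_n = 68 × 0.1963 × 4 × 1 = 53.41 kips → 0.75 × 53.41 = 40.1 kips.
Bearing: edge l_c = 0.5938, r_n = 15.59 kips; interior l_c = 0.8125, r_n = 21.33 kips; R_n = 15.59 + 3·21.33 = 79.57 kips → 59.7 kips.
Block shear: A_gv = 1.562, A_nv = 0.8789, A_nt = 0.1758 in²; R_n = min(0.6F_uA_nv, 0.6F_yA_gv) + U_bs·F_u·A_nt = 49.22 kips → 36.9 kips.
Block shear governs: 36.9 kips.

36.9 kips (block shear governs)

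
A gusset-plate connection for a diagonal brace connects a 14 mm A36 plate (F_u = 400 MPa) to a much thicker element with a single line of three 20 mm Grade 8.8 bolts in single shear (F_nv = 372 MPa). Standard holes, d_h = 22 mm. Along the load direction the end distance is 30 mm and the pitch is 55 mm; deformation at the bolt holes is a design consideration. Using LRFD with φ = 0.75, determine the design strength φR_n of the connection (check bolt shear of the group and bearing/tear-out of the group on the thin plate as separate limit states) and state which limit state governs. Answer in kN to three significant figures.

263 kN (bolt shear governs)

Bolt shear: A_b = π·20²/4 = 314.2 mm²; R_n = 372 × 314.2 × 3 × 1 / 1000 = 350.6 kN → 0.75 × 350.6 = 263 kN.
Bearing (1.2 l_c t F_u ≤ 2.4 d t F_u): upper limit = 2.4·20·14·400 / 1000 = 268.8 kN.
  Edge l_c = 30 − 22/2 = 19 → r_n = 127.7 kN; interior l_c = 55 − 22 = 33 → r_n = 221.8 kN.
  R_n,bearing = 1·127.7 + 2·221.8 = 571.2 kN → 0.75 × 571.2 = 428 kN.
Bolt shear governs: 263 kN.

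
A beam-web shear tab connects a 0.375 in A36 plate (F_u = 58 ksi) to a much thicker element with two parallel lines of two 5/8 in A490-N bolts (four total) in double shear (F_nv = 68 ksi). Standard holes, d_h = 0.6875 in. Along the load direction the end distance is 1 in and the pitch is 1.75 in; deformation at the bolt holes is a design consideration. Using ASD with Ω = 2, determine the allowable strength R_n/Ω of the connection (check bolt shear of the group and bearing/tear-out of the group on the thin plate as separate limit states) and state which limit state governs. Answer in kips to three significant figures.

44.9 kips (bearing governs)

Bolt shear: A_b = π·0.625²/4 = 0.3068 in²; R_n = 68 × 0.3068 × 4 × 2 = 166.9 kips → 166.9 / 2 = 83.4 kips.
Bearing (1.2 l_c t F_u ≤ 2.4 d t F_u): upper limit = 2.4·0.625·0.375·58 = 32.62 kips.
  Edge l_c = 1 − 0.6875/2 = 0.6562 → r_n = 17.13 kips; interior l_c = 1.75 − 0.6875 = 1.062 → r_n = 27.73 kips.
  R_n,bearing = 2·17.13 + 2·27.73 = 89.72 kips → 89.72 / 2 = 44.9 kips.
Bearing governs: 44.9 kips.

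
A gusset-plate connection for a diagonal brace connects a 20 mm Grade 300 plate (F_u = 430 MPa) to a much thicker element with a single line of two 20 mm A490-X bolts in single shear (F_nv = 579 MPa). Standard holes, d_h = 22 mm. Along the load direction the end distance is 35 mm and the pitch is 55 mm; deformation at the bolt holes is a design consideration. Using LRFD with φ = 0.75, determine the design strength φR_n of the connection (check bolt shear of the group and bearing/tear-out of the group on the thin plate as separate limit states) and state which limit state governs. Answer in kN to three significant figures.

273 kN (bolt shear governs)

Bolt shear: A_b = π·20²/4 = 314.2 mm²; R_n = 579 × 314.2 × 2 × 1 / 1000 = 363.8 kN → 0.75 × 363.8 = 273 kN.
Bearing (1.2 l_c t F_u ≤ 2.4 d t F_u): upper limit = 2.4·20·20·430 / 1000 = 412.8 kN.
  Edge l_c = 35 − 22/2 = 24 → r_n = 247.7 kN; interior l_c = 55 − 22 = 33 → r_n = 340.6 kN.
  R_n,bearing = 1·247.7 + 1·340.6 = 588.2 kN → 0.75 × 588.2 = 441 kN.
Bolt shear governs: 273 kN.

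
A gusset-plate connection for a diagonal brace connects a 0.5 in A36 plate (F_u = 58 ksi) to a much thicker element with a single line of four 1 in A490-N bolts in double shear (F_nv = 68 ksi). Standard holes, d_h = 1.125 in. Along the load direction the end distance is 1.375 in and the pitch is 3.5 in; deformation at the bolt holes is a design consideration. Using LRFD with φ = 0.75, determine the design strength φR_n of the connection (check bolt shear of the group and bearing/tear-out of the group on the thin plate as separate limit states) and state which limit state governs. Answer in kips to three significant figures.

178 kips (bearing governs)

Bolt shear: A_b = π·1²/4 = 0.7854 in²; R_n = 68 × 0.7854 × 4 × 2 = 427.3 kips → 0.75 × 427.3 = 320 kips.
Bearing (1.2 l_c t F_u ≤ 2.4 d t F_u): upper limit = 2.4·1·0.5·58 = 69.6 kips.
  Edge l_c = 1.375 − 1.125/2 = 0.8125 → r_n = 28.27 kips; interior l_c = 3.5 − 1.125 = 2.375 → r_n = 69.6 kips.
  R_n,bearing = 1·28.27 + 3·69.6 = 237.1 kips → 0.75 × 237.1 = 178 kips.
Bearing governs: 178 kips.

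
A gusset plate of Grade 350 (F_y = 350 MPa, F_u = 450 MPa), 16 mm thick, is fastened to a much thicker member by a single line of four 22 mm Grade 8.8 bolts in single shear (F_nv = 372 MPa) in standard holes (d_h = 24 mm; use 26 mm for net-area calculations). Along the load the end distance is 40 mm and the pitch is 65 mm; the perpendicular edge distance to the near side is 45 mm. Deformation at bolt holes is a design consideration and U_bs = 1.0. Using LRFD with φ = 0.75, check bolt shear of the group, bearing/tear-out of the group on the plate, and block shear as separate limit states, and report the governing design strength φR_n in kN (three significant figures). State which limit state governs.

Bolt shear: A_b = π·22²/4 = 380.1 mm²; R_n = 372 × 380.1 × 4 × 1 / 1000 = 565.6 kN → 0.75 × 565.6 = 424 kN.
Bearing: edge l_c = 28, r_n = 241.9 kN; interior l_c = 41, r_n = 354.2 kN; R_n = 241.9 + 3·354.2 = 1305 kN → 978 kN.
Block shear: A_gv = 3760, A_nv = 2304, A_nt = 512 mm²; R_n = min(0.6F_uA_nv, 0.6F_yA_gv) + U_bs·F_u·A_nt = 852.5 kN → 639 kN.
Bolt shear governs: 424 kN.

424 kN (bolt shear governs)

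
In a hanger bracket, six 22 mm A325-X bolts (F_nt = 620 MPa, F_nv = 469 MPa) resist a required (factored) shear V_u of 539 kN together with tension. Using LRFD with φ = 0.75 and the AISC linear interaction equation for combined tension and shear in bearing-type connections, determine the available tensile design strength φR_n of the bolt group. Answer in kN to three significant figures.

A_b = π·22²/4 = 380.1 mm²; f_rv = 539 × 1000 / (6 × 380.1) = 236.3 MPa.
F'_nt = 1.3 F_nt − (F_nt / φF_nv) f_rv = 1.3·620 − (620/(0.75·469))·236.3 = 389.5 MPa, capped at F_nt → F'_nt = 389.5 MPa.
R_n = F'_nt · A_b · n = 389.5 × 380.1 × 6 / 1000 = 888.3 kN.
Design strength φR_n = 0.75 × 888.3 = 666 kN.

666 kN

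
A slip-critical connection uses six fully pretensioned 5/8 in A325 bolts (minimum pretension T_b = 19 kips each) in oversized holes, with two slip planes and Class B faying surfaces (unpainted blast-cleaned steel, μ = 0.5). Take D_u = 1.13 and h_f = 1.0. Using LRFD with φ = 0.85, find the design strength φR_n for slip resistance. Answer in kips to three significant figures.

R_n = μ · D_u · h_f · T_b · n_s · n_b = 0.5 × 1.13 × 1.0 × 19 × 2 × 6 = 128.8 kips.
Design strength φR_n = 0.85 × 128.8 = 109 kips.

109 kips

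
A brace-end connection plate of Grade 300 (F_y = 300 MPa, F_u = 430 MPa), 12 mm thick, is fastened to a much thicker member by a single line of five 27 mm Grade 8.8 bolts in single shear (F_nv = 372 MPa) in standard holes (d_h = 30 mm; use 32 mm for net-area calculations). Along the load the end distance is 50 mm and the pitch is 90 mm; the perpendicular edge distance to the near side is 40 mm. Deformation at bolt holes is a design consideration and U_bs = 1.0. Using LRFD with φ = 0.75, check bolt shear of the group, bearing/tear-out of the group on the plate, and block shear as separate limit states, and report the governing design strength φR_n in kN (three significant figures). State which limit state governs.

Bolt shear: A_b = π·27²/4 = 572.6 mm²; R_n = 372 × 572.6 × 5 × 1 / 1000 = 1065 kN → 0.75 × 1065 = 799 kN.
Bearing: edge l_c = 35, r_n = 216.7 kN; interior l_c = 60, r_n = 334.4 kN; R_n = 216.7 + 4·334.4 = 1554 kN → 1170 kN.
Block shear: A_gv = 4920, A_nv = 3192, A_nt = 288 mm²; R_n = min(0.6F_uA_nv, 0.6F_yA_gv) + U_bs·F_u·A_nt = 947.4 kN → 711 kN.
Block shear governs: 711 kN.

711 kN (block shear governs)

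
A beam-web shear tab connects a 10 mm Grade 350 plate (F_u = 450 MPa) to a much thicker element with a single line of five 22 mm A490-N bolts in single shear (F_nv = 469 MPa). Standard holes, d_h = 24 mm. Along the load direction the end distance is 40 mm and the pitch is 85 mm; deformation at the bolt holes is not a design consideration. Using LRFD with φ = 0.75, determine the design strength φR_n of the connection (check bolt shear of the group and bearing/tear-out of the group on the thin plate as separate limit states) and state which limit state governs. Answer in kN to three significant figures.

669 kN (bolt shear governs)

Bolt shear: A_b = π·22²/4 = 380.1 mm²; R_n = 469 × 380.1 × 5 × 1 / 1000 = 891.4 kN → 0.75 × 891.4 = 669 kN.
Bearing (1.5 l_c t F_u ≤ 3.0 d t F_u): upper limit = 3.0·22·10·450 / 1000 = 297 kN.
  Edge l_c = 40 − 24/2 = 28 → r_n = 189 kN; interior l_c = 85 − 24 = 61 → r_n = 297 kN.
  R_n,bearing = 1·189 + 4·297 = 1377 kN → 0.75 × 1377 = 1030 kN.
Bolt shear governs: 669 kN.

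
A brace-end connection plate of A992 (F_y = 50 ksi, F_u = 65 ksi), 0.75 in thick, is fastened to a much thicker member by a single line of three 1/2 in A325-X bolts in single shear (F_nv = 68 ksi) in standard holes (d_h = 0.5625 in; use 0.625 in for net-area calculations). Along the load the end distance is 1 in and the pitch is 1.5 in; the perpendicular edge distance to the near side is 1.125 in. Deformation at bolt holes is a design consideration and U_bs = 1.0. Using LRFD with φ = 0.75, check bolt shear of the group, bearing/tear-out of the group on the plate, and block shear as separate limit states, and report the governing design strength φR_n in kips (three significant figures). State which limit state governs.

30 kips (bolt shear governs)

Bolt shear: A_b = π·0.5²/4 = 0.1963 in²; R_n = 68 × 0.1963 × 3 × 1 = 40.06 kips → 0.75 × 40.06 = 30 kips.
Bearing: edge l_c = 0.7188, r_n = 42.05 kips; interior l_c = 0.9375, r_n = 54.84 kips; R_n = 42.05 + 2·54.84 = 151.7 kips → 114 kips.
Block shear: A_gv = 3, A_nv = 1.828, A_nt = 0.6094 in²; R_n = min(0.6F_uA_nv, 0.6F_yA_gv) + U_bs·F_u·A_nt = 110.9 kips → 83.2 kips.
Bolt shear governs: 30 kips.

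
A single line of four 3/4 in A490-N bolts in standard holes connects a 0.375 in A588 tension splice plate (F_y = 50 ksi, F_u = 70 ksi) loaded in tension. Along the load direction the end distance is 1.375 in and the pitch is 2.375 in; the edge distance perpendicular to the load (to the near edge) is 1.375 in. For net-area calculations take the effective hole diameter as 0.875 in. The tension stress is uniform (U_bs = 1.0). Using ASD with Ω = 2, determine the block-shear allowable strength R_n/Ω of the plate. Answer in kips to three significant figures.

Shear plane L_v = 1.375 + 3·2.375 = 8.5 in; A_gv = 8.5 × 0.375 = 3.188 in².
A_nv = (8.5 − 3.5·0.875) × 0.375 = 2.039 in².
A_nt = (1.375 − 0.5·0.875) × 0.375 = 0.3516 in².
0.6 F_u A_nv = 85.64 kips; 0.6 F_y A_gv = 95.62 kips → shear rupture governs the shear term.
R_n = 85.64 + 1.0 × 70 × 0.3516 = 110.2 kips.
Allowable strength R_n/Ω = 110.2 / 2 = 55.1 kips.

55.1 kips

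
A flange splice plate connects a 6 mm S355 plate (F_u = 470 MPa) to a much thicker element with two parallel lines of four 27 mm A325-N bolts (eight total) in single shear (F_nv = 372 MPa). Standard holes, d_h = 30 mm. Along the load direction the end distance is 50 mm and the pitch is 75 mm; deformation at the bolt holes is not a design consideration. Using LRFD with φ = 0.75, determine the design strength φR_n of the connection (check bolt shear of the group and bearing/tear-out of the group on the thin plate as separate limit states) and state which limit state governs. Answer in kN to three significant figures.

Bolt shear: A_b = π·27²/4 = 572.6 mm²; R_n = 372 × 572.6 × 8 × 1 / 1000 = 1704 kN → 0.75 × 1704 = 1280 kN.
Bearing (1.5 l_c t F_u ≤ 3.0 d t F_u): upper limit = 3.0·27·6·470 / 1000 = 228.4 kN.
  Edge l_c = 50 − 30/2 = 35 → r_n = 148.1 kN; interior l_c = 75 − 30 = 45 → r_n = 190.3 kN.
  R_n,bearing = 2·148.1 + 6·190.3 = 1438 kN → 0.75 × 1438 = 1080 kN.
Bearing governs: 1080 kN.

1080 kN (bearing governs)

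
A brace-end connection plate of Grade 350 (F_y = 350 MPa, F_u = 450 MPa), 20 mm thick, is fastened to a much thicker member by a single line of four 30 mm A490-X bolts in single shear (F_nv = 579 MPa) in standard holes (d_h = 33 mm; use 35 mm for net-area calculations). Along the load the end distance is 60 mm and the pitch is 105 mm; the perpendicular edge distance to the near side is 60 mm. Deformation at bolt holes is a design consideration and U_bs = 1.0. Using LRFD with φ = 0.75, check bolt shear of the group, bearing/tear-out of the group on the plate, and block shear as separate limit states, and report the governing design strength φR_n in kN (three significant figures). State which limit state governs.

1230 kN (bolt shear governs)

Bolt shear: A_b = π·30²/4 = 706.9 mm²; R_n = 579 × 706.9 × 4 × 1 / 1000 = 1637 kN → 0.75 × 1637 = 1230 kN.
Bearing: edge l_c = 43.5, r_n = 469.8 kN; interior l_c = 72, r_n = 648 kN; R_n = 469.8 + 3·648 = 2414 kN → 1810 kN.
Block shear: A_gv = 7500, A_nv = 5050, A_nt = 850 mm²; R_n = min(0.6F_uA_nv, 0.6F_yA_gv) + U_bs·F_u·A_nt = 1746 kN → 1310 kN.
Bolt shear governs: 1230 kN.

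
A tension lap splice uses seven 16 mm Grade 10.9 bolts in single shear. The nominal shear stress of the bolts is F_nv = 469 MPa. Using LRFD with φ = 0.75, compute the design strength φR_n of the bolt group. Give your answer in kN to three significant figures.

A_b = π × 16² / 4 = 201.1 mm².
R_n = F_nv · A_b · n · n_s = 469 × 201.1 × 7 × 1 / 1000 = 660.1 kN.
Design strength φR_n = 0.75 × 660.1 = 495 kN.

495 kN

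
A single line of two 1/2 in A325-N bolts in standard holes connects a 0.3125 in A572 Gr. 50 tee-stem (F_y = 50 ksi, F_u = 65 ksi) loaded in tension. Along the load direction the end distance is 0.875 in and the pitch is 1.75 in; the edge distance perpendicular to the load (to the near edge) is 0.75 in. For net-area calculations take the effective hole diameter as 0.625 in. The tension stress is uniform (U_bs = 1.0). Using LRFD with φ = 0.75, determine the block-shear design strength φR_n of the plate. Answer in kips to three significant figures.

Shear plane L_v = 0.875 + 1·1.75 = 2.625 in; A_gv = 2.625 × 0.3125 = 0.8203 in².
A_nv = (2.625 − 1.5·0.625) × 0.3125 = 0.5273 in².
A_nt = (0.75 − 0.5·0.625) × 0.3125 = 0.1367 in².
0.6 F_u A_nv = 20.57 kips; 0.6 F_y A_gv = 24.61 kips → shear rupture governs the shear term.
R_n = 20.57 + 1.0 × 65 × 0.1367 = 29.45 kips.
Design strength φR_n = 0.75 × 29.45 = 22.1 kips.

22.1 kips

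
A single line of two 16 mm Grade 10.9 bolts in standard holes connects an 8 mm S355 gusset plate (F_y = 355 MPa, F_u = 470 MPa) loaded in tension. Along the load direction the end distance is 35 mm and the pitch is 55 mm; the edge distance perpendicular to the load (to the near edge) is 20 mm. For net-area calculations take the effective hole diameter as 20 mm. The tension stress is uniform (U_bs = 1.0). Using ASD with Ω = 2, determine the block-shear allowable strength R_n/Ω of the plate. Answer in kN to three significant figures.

Shear plane L_v = 35 + 1·55 = 90 mm; A_gv = 90 × 8 = 720 mm².
A_nv = (90 − 1.5·20) × 8 = 480 mm².
A_nt = (20 − 0.5·20) × 8 = 80 mm².
0.6 F_u A_nv = 135.4 kN; 0.6 F_y A_gv = 153.4 kN → shear rupture governs the shear term.
R_n = 135.4 + 1.0 × 470 × 80 / 1000 = 173 kN.
Allowable strength R_n/Ω = 173 / 2 = 86.5 kN.

86.5 kN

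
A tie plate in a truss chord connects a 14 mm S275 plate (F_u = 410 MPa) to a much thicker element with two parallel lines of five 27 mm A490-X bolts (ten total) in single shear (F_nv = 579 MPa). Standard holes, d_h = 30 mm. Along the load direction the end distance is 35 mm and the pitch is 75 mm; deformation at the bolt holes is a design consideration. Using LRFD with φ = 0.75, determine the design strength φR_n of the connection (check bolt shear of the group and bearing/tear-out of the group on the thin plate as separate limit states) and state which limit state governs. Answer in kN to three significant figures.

Bolt shear: A_b = π·27²/4 = 572.6 mm²; R_n = 579 × 572.6 × 10 × 1 / 1000 = 3315 kN → 0.75 × 3315 = 2490 kN.
Bearing (1.2 l_c t F_u ≤ 2.4 d t F_u): upper limit = 2.4·27·14·410 / 1000 = 372 kN.
  Edge l_c = 35 − 30/2 = 20 → r_n = 137.8 kN; interior l_c = 75 − 30 = 45 → r_n = 310 kN.
  R_n,bearing = 2·137.8 + 8·310 = 2755 kN → 0.75 × 2755 = 2070 kN.
Bearing governs: 2070 kN.

2070 kN (bearing governs)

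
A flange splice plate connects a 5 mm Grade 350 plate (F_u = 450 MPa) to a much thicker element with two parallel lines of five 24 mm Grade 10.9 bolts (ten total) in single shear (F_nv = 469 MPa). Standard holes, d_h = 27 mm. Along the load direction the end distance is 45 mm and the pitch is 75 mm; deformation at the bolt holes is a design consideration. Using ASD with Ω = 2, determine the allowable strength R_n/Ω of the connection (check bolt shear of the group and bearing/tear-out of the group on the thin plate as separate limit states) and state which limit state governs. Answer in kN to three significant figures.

603 kN (bearing governs)

Bolt shear: A_b = π·24²/4 = 452.4 mm²; R_n = 469 × 452.4 × 10 × 1 / 1000 = 2122 kN → 2122 / 2 = 1060 kN.
Bearing (1.2 l_c t F_u ≤ 2.4 d t F_u): upper limit = 2.4·24·5·450 / 1000 = 129.6 kN.
  Edge l_c = 45 − 27/2 = 31.5 → r_n = 85.05 kN; interior l_c = 75 − 27 = 48 → r_n = 129.6 kN.
  R_n,bearing = 2·85.05 + 8·129.6 = 1207 kN → 1207 / 2 = 603 kN.
Bearing governs: 603 kN.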